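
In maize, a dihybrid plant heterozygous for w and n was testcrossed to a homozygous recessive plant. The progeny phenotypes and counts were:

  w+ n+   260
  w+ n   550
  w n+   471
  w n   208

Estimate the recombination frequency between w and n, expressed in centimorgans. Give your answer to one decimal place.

The two most frequent classes, w+ n (550) and w n+ (471), are the parental types, so the F1 was w+ n / w n+.
The recombinant classes are w+ n+ and w n: 260 + 208 = 468.
Recombination frequency = 468/1489 = 0.3143 ≈ 31.4%, i.e. 31.4 centimorgans.

31.4 centimorgans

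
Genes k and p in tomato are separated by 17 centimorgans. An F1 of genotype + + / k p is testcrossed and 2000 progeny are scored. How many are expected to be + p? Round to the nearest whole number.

A map distance of 17 centimorgans corresponds to a recombination frequency of 0.170.
The F1 is + + / k p, so + p is a recombinant gamete class with expected frequency r/2 = 0.170/2 = 0.0850.
Expected number = 0.0850 × 2000 = 170.00 ≈ 170.

170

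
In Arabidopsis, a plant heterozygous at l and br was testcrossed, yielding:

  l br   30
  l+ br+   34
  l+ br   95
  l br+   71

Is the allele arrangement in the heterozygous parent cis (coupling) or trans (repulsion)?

The two most frequent classes are l+ br (95) and l br+ (71); these are the parental (non-recombinant) types.
So the F1 carried l+ br on one chromosome and l br+ on the other — the recessive alleles are on opposite chromosomes (trans / repulsion).

trans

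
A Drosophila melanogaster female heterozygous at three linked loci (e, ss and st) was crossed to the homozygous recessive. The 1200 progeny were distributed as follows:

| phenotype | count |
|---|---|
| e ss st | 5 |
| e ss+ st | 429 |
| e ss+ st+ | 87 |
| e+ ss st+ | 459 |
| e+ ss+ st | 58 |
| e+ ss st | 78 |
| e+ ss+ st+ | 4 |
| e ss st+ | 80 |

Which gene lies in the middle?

ss

The two most frequent reciprocal classes, e ss+ st and e+ ss st+, are the parental types, so the F1 was e ss+ st / e+ ss st+.
The two rarest classes, e ss st and e+ ss+ st+, are the double crossovers. Comparing them with the parentals, only the ss allele has switched, so ss is the middle locus and the order is e – ss – st.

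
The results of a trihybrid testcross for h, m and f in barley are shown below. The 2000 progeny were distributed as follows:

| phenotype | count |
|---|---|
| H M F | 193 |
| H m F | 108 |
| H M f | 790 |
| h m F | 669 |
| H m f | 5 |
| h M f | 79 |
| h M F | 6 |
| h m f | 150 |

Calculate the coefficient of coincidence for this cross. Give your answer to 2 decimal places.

The two most frequent reciprocal classes, H M f and h m F, are the parental types, so the F1 was H M f / h m F.
The two rarest classes, H m f and h M F, are the double crossovers. Comparing them with the parentals, only the m allele has switched, so m is the middle locus and the order is f – m – h.
f–m: (343 + 11)/2000 = 0.1770; m–h: (187 + 11)/2000 = 0.0990.
Expected DCO frequency = 0.1770 × 0.0990 ≈ 0.01752; observed = 11/2000 ≈ 0.00550.
Coefficient of coincidence = 0.00550/0.01752 ≈ 0.31.

0.31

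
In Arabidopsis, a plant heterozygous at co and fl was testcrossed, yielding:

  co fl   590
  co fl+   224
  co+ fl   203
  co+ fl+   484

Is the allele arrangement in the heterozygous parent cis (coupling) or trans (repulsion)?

cis

The two most frequent classes are co+ fl+ (484) and co fl (590); these are the parental (non-recombinant) types.
So the F1 carried co+ fl+ on one chromosome and co fl on the other — the recessive alleles are on the same chromosome (cis / coupling).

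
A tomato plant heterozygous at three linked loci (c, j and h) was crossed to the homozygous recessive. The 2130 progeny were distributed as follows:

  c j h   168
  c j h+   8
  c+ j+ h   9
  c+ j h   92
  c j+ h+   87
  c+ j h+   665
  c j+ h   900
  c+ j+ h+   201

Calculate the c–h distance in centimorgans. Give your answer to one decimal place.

The two most frequent reciprocal classes, c j+ h and c+ j h+, are the parental types, so the F1 was c j+ h / c+ j h+.
The two rarest classes, c+ j+ h and c j h+, are the double crossovers. Comparing them with the parentals, only the c allele has switched, so c is the middle locus and the order is h – c – j.
Crossovers in the h–c interval produce the single-crossover classes c j+ h+ and c+ j h (87 + 92 = 179) plus the double crossovers (17).
RF(h–c) = (179 + 17) / 2130 = 196/2130 = 0.0920 → 9.2 centimorgans.

9.2 centimorgans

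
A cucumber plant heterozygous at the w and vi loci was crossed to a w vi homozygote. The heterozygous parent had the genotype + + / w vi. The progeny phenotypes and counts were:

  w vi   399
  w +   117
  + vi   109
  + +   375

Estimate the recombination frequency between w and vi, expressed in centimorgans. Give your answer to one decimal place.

22.6 centimorgans

The recombinant classes are + vi and w +: 109 + 117 = 226.
Recombination frequency = 226/1000 = 0.2260 ≈ 22.6%, i.e. 22.6 centimorgans.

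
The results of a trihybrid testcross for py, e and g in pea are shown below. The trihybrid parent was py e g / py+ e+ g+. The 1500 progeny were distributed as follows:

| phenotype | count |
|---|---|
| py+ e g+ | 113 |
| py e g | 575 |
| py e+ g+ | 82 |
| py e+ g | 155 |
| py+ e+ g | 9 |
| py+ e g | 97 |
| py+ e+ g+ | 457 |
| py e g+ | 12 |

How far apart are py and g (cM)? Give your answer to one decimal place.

13.3 cM

The two rarest classes, py e g+ and py+ e+ g, are the double crossovers. Comparing them with the parentals, only the g allele has switched, so g is the middle locus and the order is e – g – py.
Crossovers in the g–py interval produce the single-crossover classes py+ e g and py e+ g+ (97 + 82 = 179) plus the double crossovers (21).
RF(g–py) = (179 + 21) / 1500 = 200/1500 = 0.1333 → 13.3 cM.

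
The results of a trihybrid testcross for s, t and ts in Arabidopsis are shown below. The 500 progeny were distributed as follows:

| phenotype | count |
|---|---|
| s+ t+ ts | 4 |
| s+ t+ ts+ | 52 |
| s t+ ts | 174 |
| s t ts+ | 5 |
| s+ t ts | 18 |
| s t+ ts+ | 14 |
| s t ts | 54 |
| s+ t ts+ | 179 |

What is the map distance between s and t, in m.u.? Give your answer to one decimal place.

23.0 m.u.

The two most frequent reciprocal classes, s+ t ts+ and s t+ ts, are the parental types, so the F1 was s+ t ts+ / s t+ ts.
The two rarest classes, s t ts+ and s+ t+ ts, are the double crossovers. Comparing them with the parentals, only the s allele has switched, so s is the middle locus and the order is t – s – ts.
Crossovers in the t–s interval produce the single-crossover classes s+ t+ ts+ and s t ts (52 + 54 = 106) plus the double crossovers (9).
RF(t–s) = (106 + 9) / 500 = 115/500 = 0.2300 → 23.0 m.u.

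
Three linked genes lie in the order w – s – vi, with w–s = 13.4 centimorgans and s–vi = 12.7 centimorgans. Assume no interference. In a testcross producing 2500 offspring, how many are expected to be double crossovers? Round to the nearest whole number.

43

Map distances give recombination frequencies of 0.134 and 0.127 for the two intervals.
With no interference, expected double-crossover frequency = 0.134 × 0.127 = 0.01702.
Expected number = 0.01702 × 2500 = 42.55 ≈ 43.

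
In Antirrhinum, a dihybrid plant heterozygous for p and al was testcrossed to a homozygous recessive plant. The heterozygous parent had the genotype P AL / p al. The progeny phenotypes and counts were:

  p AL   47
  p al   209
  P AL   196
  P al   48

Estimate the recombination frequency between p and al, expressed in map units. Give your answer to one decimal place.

19.0 map units

The recombinant classes are P al and p AL: 48 + 47 = 95.
Recombination frequency = 95/500 = 0.1900 ≈ 19.0%, i.e. 19.0 map units.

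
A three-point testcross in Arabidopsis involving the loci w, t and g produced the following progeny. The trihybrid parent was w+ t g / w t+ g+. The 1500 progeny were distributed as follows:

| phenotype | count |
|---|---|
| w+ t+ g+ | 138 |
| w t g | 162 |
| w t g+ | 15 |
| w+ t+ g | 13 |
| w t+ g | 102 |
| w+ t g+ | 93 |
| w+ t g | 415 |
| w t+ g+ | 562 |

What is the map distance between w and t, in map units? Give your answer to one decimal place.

The two rarest classes, w+ t+ g and w t g+, are the double crossovers. Comparing them with the parentals, only the t allele has switched, so t is the middle locus and the order is w – t – g.
Crossovers in the w–t interval produce the single-crossover classes w t g and w+ t+ g+ (162 + 138 = 300) plus the double crossovers (28).
RF(w–t) = (300 + 28) / 1500 = 328/1500 = 0.2187 → 21.9 map units.

21.9 map units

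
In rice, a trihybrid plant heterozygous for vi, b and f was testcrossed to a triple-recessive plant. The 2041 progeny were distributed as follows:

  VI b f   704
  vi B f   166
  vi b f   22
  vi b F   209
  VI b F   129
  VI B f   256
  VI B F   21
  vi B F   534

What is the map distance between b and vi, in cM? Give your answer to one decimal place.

The two most frequent reciprocal classes, VI b f and vi B F, are the parental types, so the F1 was VI b f / vi B F.
The two rarest classes, vi b f and VI B F, are the double crossovers. Comparing them with the parentals, only the vi allele has switched, so vi is the middle locus and the order is f – vi – b.
Crossovers in the vi–b interval produce the single-crossover classes VI B f and vi b F (256 + 209 = 465) plus the double crossovers (43).
RF(vi–b) = (465 + 43) / 2041 = 508/2041 = 0.2489 → 24.9 cM.

24.9 cM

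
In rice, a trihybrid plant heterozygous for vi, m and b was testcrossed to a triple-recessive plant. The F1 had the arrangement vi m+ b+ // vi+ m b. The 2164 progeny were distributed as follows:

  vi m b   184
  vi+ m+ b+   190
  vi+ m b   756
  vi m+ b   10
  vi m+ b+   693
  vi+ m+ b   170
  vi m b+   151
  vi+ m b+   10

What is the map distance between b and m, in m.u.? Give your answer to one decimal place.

15.8 m.u.

The two rarest classes, vi m+ b and vi+ m b+, are the double crossovers. Comparing them with the parentals, only the b allele has switched, so b is the middle locus and the order is vi – b – m.
Crossovers in the b–m interval produce the single-crossover classes vi m b+ and vi+ m+ b (151 + 170 = 321) plus the double crossovers (20).
RF(b–m) = (321 + 20) / 2164 = 341/2164 = 0.1576 → 15.8 m.u.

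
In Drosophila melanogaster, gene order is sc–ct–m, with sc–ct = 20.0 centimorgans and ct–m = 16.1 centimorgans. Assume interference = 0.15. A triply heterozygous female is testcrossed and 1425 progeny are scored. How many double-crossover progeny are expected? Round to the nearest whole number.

39

Map distances give recombination frequencies of 0.200 and 0.161 for the two intervals.
With interference 0.15 (so coincidence = 0.85), expected double-crossover frequency = 0.200 × 0.161 × 0.85 = 0.02737.
Expected number = 0.02737 × 1425 = 39.00 ≈ 39.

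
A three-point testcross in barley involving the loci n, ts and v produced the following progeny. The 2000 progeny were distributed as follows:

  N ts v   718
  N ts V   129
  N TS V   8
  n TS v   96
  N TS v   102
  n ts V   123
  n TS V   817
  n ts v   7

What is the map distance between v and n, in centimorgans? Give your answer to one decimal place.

The two most frequent reciprocal classes, N ts v and n TS V, are the parental types, so the F1 was N ts v / n TS V.
The two rarest classes, n ts v and N TS V, are the double crossovers. Comparing them with the parentals, only the n allele has switched, so n is the middle locus and the order is v – n – ts.
Crossovers in the v–n interval produce the single-crossover classes N ts V and n TS v (129 + 96 = 225) plus the double crossovers (15).
RF(v–n) = (225 + 15) / 2000 = 240/2000 = 0.1200 → 12.0 centimorgans.

12.0 centimorgans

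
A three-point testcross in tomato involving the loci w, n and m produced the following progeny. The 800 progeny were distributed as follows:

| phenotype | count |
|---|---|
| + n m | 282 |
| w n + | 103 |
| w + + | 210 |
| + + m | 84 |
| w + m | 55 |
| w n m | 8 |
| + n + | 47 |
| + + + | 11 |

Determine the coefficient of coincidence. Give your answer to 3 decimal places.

0.610

The two most frequent reciprocal classes, w + + and + n m, are the parental types, so the F1 was w + + / + n m.
The two rarest classes, + + + and w n m, are the double crossovers. Comparing them with the parentals, only the w allele has switched, so w is the middle locus and the order is m – w – n.
m–w: (102 + 19)/800 = 0.1512; w–n: (187 + 19)/800 = 0.2575.
Expected DCO frequency = 0.1512 × 0.2575 ≈ 0.03893; observed = 19/800 ≈ 0.02375.
Coefficient of coincidence = 0.02375/0.03893 ≈ 0.610.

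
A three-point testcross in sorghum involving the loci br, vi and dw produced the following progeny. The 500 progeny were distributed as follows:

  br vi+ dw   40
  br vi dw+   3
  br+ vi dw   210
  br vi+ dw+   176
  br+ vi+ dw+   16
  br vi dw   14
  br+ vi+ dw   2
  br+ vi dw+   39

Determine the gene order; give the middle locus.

vi

The two most frequent reciprocal classes, br vi+ dw+ and br+ vi dw, are the parental types, so the F1 was br vi+ dw+ / br+ vi dw.
The two rarest classes, br vi dw+ and br+ vi+ dw, are the double crossovers. Comparing them with the parentals, only the vi allele has switched, so vi is the middle locus and the order is br – vi – dw.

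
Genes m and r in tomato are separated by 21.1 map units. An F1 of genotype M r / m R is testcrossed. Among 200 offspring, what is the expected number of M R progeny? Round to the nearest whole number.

A map distance of 21.1 map units corresponds to a recombination frequency of 0.211.
The F1 is M r / m R, so M R is a recombinant gamete class with expected frequency r/2 = 0.211/2 = 0.1055.
Expected number = 0.1055 × 200 = 21.10 ≈ 21.

21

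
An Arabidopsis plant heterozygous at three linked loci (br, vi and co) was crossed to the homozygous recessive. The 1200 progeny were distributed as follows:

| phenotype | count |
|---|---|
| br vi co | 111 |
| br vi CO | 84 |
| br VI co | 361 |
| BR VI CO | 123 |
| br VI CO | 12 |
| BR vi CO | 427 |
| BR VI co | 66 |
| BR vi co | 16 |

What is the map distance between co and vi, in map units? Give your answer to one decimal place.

The two most frequent reciprocal classes, br VI co and BR vi CO, are the parental types, so the F1 was br VI co / BR vi CO.
The two rarest classes, br VI CO and BR vi co, are the double crossovers. Comparing them with the parentals, only the co allele has switched, so co is the middle locus and the order is vi – co – br.
Crossovers in the vi–co interval produce the single-crossover classes br vi co and BR VI CO (111 + 123 = 234) plus the double crossovers (28).
RF(vi–co) = (234 + 28) / 1200 = 262/1200 = 0.2183 → 21.8 map units.

21.8 map units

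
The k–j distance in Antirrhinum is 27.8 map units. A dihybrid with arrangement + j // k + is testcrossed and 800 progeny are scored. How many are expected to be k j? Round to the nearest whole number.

111

A map distance of 27.8 map units corresponds to a recombination frequency of 0.278.
The F1 is + j / k +, so k j is a recombinant gamete class with expected frequency r/2 = 0.278/2 = 0.1390.
Expected number = 0.1390 × 800 = 111.20 ≈ 111.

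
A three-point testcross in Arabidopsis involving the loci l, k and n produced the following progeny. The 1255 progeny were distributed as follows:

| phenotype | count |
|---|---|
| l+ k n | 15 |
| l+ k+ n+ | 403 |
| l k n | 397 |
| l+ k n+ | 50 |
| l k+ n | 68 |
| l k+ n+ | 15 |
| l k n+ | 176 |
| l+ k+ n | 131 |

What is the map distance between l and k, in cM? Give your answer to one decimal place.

The two most frequent reciprocal classes, l+ k+ n+ and l k n, are the parental types, so the F1 was l+ k+ n+ / l k n.
The two rarest classes, l k+ n+ and l+ k n, are the double crossovers. Comparing them with the parentals, only the l allele has switched, so l is the middle locus and the order is n – l – k.
Crossovers in the l–k interval produce the single-crossover classes l+ k n+ and l k+ n (50 + 68 = 118) plus the double crossovers (30).
RF(l–k) = (118 + 30) / 1255 = 148/1255 = 0.1179 → 11.8 cM.

11.8 cM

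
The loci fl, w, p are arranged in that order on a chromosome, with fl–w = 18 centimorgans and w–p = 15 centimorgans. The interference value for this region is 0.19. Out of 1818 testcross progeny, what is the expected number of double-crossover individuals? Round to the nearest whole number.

40

Map distances give recombination frequencies of 0.180 and 0.150 for the two intervals.
With interference 0.19 (so coincidence = 0.81), expected double-crossover frequency = 0.180 × 0.150 × 0.81 = 0.02187.
Expected number = 0.02187 × 1818 = 39.76 ≈ 40.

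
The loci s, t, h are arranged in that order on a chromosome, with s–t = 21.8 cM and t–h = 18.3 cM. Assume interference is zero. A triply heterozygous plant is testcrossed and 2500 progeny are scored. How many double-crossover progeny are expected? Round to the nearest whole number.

Map distances give recombination frequencies of 0.218 and 0.183 for the two intervals.
With no interference, expected double-crossover frequency = 0.218 × 0.183 = 0.03989.
Expected number = 0.03989 × 2500 = 99.73 ≈ 100.

100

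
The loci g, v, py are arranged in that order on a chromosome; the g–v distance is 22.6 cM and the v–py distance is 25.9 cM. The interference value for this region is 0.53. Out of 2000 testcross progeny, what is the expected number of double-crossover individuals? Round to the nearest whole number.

55

Map distances give recombination frequencies of 0.226 and 0.259 for the two intervals.
With interference 0.53 (so coincidence = 0.47), expected double-crossover frequency = 0.226 × 0.259 × 0.47 = 0.02751.
Expected number = 0.02751 × 2000 = 55.02 ≈ 55.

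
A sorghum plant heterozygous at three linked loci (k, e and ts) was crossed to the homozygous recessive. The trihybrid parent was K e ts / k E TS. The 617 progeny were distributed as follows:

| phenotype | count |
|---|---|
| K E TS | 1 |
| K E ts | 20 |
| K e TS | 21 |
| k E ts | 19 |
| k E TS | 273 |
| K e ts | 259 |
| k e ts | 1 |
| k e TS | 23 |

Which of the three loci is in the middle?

The two rarest classes, k e ts and K E TS, are the double crossovers. Comparing them with the parentals, only the k allele has switched, so k is the middle locus and the order is ts – k – e.

k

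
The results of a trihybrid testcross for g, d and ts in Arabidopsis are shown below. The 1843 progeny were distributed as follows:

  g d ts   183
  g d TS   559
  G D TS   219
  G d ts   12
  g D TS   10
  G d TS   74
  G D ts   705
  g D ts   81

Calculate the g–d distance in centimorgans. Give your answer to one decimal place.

9.6 centimorgans

The two most frequent reciprocal classes, G D ts and g d TS, are the parental types, so the F1 was G D ts / g d TS.
The two rarest classes, G d ts and g D TS, are the double crossovers. Comparing them with the parentals, only the d allele has switched, so d is the middle locus and the order is ts – d – g.
Crossovers in the d–g interval produce the single-crossover classes g D ts and G d TS (81 + 74 = 155) plus the double crossovers (22).
RF(d–g) = (155 + 22) / 1843 = 177/1843 = 0.0960 → 9.6 centimorgans.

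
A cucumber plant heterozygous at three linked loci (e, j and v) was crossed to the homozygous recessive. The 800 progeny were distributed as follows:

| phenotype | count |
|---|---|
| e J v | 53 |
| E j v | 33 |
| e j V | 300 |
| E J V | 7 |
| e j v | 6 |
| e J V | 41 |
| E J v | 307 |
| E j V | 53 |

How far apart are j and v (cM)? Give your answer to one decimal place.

10.9 cM

The two most frequent reciprocal classes, e j V and E J v, are the parental types, so the F1 was e j V / E J v.
The two rarest classes, e j v and E J V, are the double crossovers. Comparing them with the parentals, only the v allele has switched, so v is the middle locus and the order is j – v – e.
Crossovers in the j–v interval produce the single-crossover classes e J V and E j v (41 + 33 = 74) plus the double crossovers (13).
RF(j–v) = (74 + 13) / 800 = 87/800 = 0.1087 → 10.9 cM.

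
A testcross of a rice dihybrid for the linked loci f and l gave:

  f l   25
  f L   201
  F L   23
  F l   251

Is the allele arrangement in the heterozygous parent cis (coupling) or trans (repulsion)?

trans

The two most frequent classes are F l (251) and f L (201); these are the parental (non-recombinant) types.
So the F1 carried F l on one chromosome and f L on the other — the recessive alleles are on opposite chromosomes (trans / repulsion).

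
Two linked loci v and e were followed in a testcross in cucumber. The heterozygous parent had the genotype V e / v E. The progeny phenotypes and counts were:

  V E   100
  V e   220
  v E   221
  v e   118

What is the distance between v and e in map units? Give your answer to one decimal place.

33.1 map units

The recombinant classes are V E and v e: 100 + 118 = 218.
Recombination frequency = 218/659 = 0.3308 ≈ 33.1%, i.e. 33.1 map units.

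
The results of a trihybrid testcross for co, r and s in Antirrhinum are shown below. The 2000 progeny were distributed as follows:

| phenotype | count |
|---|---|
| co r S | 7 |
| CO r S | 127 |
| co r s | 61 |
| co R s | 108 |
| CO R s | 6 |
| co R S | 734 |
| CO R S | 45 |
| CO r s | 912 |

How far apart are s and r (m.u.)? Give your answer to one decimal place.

The two most frequent reciprocal classes, CO r s and co R S, are the parental types, so the F1 was CO r s / co R S.
The two rarest classes, CO R s and co r S, are the double crossovers. Comparing them with the parentals, only the r allele has switched, so r is the middle locus and the order is s – r – co.
Crossovers in the s–r interval produce the single-crossover classes CO r S and co R s (127 + 108 = 235) plus the double crossovers (13).
RF(s–r) = (235 + 13) / 2000 = 248/2000 = 0.1240 → 12.4 m.u.

12.4 m.u.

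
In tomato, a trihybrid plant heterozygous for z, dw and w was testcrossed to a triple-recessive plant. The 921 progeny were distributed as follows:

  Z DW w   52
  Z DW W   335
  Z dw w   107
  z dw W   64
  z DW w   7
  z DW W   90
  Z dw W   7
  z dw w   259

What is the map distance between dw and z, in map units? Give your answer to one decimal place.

22.9 map units

The two most frequent reciprocal classes, z dw w and Z DW W, are the parental types, so the F1 was z dw w / Z DW W.
The two rarest classes, z DW w and Z dw W, are the double crossovers. Comparing them with the parentals, only the dw allele has switched, so dw is the middle locus and the order is z – dw – w.
Crossovers in the z–dw interval produce the single-crossover classes Z dw w and z DW W (107 + 90 = 197) plus the double crossovers (14).
RF(z–dw) = (197 + 14) / 921 = 211/921 = 0.2291 → 22.9 map units.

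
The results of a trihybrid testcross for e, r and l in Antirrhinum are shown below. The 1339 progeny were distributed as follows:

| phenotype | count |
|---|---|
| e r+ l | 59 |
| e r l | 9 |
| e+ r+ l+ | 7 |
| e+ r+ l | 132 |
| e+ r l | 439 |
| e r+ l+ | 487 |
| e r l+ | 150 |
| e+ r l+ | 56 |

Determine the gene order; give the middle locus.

e

The two most frequent reciprocal classes, e+ r l and e r+ l+, are the parental types, so the F1 was e+ r l / e r+ l+.
The two rarest classes, e r l and e+ r+ l+, are the double crossovers. Comparing them with the parentals, only the e allele has switched, so e is the middle locus and the order is r – e – l.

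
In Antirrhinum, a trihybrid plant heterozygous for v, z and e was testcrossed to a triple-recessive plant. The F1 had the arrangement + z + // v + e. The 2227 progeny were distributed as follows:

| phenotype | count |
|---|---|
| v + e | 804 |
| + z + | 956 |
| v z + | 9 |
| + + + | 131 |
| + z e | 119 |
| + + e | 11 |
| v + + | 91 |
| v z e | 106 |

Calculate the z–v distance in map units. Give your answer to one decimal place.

11.5 map units

The two rarest classes, v z + and + + e, are the double crossovers. Comparing them with the parentals, only the v allele has switched, so v is the middle locus and the order is e – v – z.
Crossovers in the v–z interval produce the single-crossover classes + + + and v z e (131 + 106 = 237) plus the double crossovers (20).
RF(v–z) = (237 + 20) / 2227 = 257/2227 = 0.1154 → 11.5 map units.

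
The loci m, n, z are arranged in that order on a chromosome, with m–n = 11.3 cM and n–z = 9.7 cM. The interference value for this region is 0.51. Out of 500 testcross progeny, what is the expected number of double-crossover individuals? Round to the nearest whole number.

Map distances give recombination frequencies of 0.113 and 0.097 for the two intervals.
With interference 0.51 (so coincidence = 0.49), expected double-crossover frequency = 0.113 × 0.097 × 0.49 = 0.00537.
Expected number = 0.00537 × 500 = 2.69 ≈ 3.

3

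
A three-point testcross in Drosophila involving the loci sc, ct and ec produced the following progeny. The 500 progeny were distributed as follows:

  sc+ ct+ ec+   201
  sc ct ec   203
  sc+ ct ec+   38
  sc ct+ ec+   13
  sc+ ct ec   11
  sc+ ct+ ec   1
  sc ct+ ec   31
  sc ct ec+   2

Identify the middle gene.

The two most frequent reciprocal classes, sc+ ct+ ec+ and sc ct ec, are the parental types, so the F1 was sc+ ct+ ec+ / sc ct ec.
The two rarest classes, sc+ ct+ ec and sc ct ec+, are the double crossovers. Comparing them with the parentals, only the ec allele has switched, so ec is the middle locus and the order is ct – ec – sc.

ec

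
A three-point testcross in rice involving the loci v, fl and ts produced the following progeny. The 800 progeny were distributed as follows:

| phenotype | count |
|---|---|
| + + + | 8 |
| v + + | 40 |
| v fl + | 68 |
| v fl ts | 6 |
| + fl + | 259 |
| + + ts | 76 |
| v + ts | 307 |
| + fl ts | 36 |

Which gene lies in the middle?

The two most frequent reciprocal classes, + fl + and v + ts, are the parental types, so the F1 was + fl + / v + ts.
The two rarest classes, + + + and v fl ts, are the double crossovers. Comparing them with the parentals, only the fl allele has switched, so fl is the middle locus and the order is ts – fl – v.

fl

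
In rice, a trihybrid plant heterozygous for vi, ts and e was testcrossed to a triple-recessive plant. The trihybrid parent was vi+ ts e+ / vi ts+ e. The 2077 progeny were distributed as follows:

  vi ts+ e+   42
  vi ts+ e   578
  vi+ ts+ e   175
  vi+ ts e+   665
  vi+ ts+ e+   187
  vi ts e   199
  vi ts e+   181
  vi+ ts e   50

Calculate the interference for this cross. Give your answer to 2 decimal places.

The two rarest classes, vi+ ts e and vi ts+ e+, are the double crossovers. Comparing them with the parentals, only the e allele has switched, so e is the middle locus and the order is ts – e – vi.
ts–e: (386 + 92)/2077 = 0.2301; e–vi: (356 + 92)/2077 = 0.2157.
Expected DCO frequency = 0.2301 × 0.2157 ≈ 0.04963; observed = 92/2077 ≈ 0.04429.
Coefficient of coincidence = 0.04429/0.04963 ≈ 0.89; interference = 1 − 0.89 = 0.11.

0.11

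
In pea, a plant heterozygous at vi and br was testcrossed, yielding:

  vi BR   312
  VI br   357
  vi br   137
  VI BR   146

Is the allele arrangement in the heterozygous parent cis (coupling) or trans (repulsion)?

The two most frequent classes are VI br (357) and vi BR (312); these are the parental (non-recombinant) types.
So the F1 carried VI br on one chromosome and vi BR on the other — the recessive alleles are on opposite chromosomes (trans / repulsion).

trans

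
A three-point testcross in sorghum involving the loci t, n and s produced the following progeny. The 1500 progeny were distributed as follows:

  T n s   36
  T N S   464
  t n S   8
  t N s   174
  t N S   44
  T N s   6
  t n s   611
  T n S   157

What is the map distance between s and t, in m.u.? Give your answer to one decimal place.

6.3 m.u.

The two most frequent reciprocal classes, t n s and T N S, are the parental types, so the F1 was t n s / T N S.
The two rarest classes, t n S and T N s, are the double crossovers. Comparing them with the parentals, only the s allele has switched, so s is the middle locus and the order is t – s – n.
Crossovers in the t–s interval produce the single-crossover classes T n s and t N S (36 + 44 = 80) plus the double crossovers (14).
RF(t–s) = (80 + 14) / 1500 = 94/1500 = 0.0627 → 6.3 m.u.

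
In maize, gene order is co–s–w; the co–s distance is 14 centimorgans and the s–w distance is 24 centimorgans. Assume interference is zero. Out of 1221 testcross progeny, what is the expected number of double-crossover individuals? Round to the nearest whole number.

Map distances give recombination frequencies of 0.140 and 0.240 for the two intervals.
With no interference, expected double-crossover frequency = 0.140 × 0.240 = 0.03360.
Expected number = 0.03360 × 1221 = 41.03 ≈ 41.

41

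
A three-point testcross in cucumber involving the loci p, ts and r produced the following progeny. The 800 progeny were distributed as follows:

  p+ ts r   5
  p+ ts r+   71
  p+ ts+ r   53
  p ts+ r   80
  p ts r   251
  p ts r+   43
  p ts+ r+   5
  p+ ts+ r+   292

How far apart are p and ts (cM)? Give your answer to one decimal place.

20.1 cM

The two most frequent reciprocal classes, p+ ts+ r+ and p ts r, are the parental types, so the F1 was p+ ts+ r+ / p ts r.
The two rarest classes, p ts+ r+ and p+ ts r, are the double crossovers. Comparing them with the parentals, only the p allele has switched, so p is the middle locus and the order is r – p – ts.
Crossovers in the p–ts interval produce the single-crossover classes p+ ts r+ and p ts+ r (71 + 80 = 151) plus the double crossovers (10).
RF(p–ts) = (151 + 10) / 800 = 161/800 = 0.2013 → 20.1 cM.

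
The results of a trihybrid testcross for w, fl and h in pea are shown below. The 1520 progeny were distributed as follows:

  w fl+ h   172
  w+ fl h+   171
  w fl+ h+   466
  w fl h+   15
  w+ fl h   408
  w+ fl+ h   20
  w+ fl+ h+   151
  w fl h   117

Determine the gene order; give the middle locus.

fl

The two most frequent reciprocal classes, w+ fl h and w fl+ h+, are the parental types, so the F1 was w+ fl h / w fl+ h+.
The two rarest classes, w+ fl+ h and w fl h+, are the double crossovers. Comparing them with the parentals, only the fl allele has switched, so fl is the middle locus and the order is h – fl – w.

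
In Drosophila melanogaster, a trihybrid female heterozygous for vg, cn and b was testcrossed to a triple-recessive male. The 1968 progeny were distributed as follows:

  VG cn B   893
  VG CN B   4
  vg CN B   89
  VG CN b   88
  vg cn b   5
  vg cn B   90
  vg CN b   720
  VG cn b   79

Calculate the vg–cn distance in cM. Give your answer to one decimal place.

9.5 cM

The two most frequent reciprocal classes, vg CN b and VG cn B, are the parental types, so the F1 was vg CN b / VG cn B.
The two rarest classes, vg cn b and VG CN B, are the double crossovers. Comparing them with the parentals, only the cn allele has switched, so cn is the middle locus and the order is vg – cn – b.
Crossovers in the vg–cn interval produce the single-crossover classes VG CN b and vg cn B (88 + 90 = 178) plus the double crossovers (9).
RF(vg–cn) = (178 + 9) / 1968 = 187/1968 = 0.0950 → 9.5 cM.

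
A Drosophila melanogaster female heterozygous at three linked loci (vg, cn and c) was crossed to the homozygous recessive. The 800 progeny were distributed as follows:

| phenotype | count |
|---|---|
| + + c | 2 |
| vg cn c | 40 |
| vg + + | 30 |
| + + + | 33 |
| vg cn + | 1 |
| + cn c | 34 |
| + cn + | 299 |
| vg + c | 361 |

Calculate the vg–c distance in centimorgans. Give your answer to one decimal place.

The two most frequent reciprocal classes, vg + c and + cn +, are the parental types, so the F1 was vg + c / + cn +.
The two rarest classes, + + c and vg cn +, are the double crossovers. Comparing them with the parentals, only the vg allele has switched, so vg is the middle locus and the order is c – vg – cn.
Crossovers in the c–vg interval produce the single-crossover classes vg + + and + cn c (30 + 34 = 64) plus the double crossovers (3).
RF(c–vg) = (64 + 3) / 800 = 67/800 = 0.0838 → 8.4 centimorgans.

8.4 centimorgans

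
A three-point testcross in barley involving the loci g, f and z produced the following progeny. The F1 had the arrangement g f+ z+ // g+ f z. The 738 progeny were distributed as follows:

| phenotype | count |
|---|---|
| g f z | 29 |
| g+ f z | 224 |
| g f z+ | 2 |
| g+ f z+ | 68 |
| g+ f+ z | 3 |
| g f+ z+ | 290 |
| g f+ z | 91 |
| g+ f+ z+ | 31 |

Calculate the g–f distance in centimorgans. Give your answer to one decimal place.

The two rarest classes, g f z+ and g+ f+ z, are the double crossovers. Comparing them with the parentals, only the f allele has switched, so f is the middle locus and the order is g – f – z.
Crossovers in the g–f interval produce the single-crossover classes g+ f+ z+ and g f z (31 + 29 = 60) plus the double crossovers (5).
RF(g–f) = (60 + 5) / 738 = 65/738 = 0.0881 → 8.8 centimorgans.

8.8 centimorgans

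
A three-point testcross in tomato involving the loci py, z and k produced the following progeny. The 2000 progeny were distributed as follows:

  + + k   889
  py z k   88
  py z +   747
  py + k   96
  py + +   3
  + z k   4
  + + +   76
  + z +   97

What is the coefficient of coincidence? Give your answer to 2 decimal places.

The two most frequent reciprocal classes, + + k and py z +, are the parental types, so the F1 was + + k / py z +.
The two rarest classes, + z k and py + +, are the double crossovers. Comparing them with the parentals, only the z allele has switched, so z is the middle locus and the order is py – z – k.
py–z: (193 + 7)/2000 = 0.1000; z–k: (164 + 7)/2000 = 0.0855.
Expected DCO frequency = 0.1000 × 0.0855 ≈ 0.00855; observed = 7/2000 ≈ 0.00350.
Coefficient of coincidence = 0.00350/0.00855 ≈ 0.41.

0.41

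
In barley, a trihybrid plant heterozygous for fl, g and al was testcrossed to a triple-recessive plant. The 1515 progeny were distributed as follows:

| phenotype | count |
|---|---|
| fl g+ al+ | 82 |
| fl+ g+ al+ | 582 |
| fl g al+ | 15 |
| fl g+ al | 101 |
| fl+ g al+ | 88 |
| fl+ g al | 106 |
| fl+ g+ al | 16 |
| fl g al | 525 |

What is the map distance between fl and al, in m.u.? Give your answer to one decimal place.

The two most frequent reciprocal classes, fl g al and fl+ g+ al+, are the parental types, so the F1 was fl g al / fl+ g+ al+.
The two rarest classes, fl g al+ and fl+ g+ al, are the double crossovers. Comparing them with the parentals, only the al allele has switched, so al is the middle locus and the order is fl – al – g.
Crossovers in the fl–al interval produce the single-crossover classes fl+ g al and fl g+ al+ (106 + 82 = 188) plus the double crossovers (31).
RF(fl–al) = (188 + 31) / 1515 = 219/1515 = 0.1446 → 14.5 m.u.

14.5 m.u.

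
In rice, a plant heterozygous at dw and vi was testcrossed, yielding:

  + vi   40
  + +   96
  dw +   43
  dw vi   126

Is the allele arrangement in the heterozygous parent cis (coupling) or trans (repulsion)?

cis

The two most frequent classes are + + (96) and dw vi (126); these are the parental (non-recombinant) types.
So the F1 carried + + on one chromosome and dw vi on the other — the recessive alleles are on the same chromosome (cis / coupling).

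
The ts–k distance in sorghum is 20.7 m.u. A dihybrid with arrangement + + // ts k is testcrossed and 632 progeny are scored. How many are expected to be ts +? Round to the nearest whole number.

A map distance of 20.7 m.u. corresponds to a recombination frequency of 0.207.
The F1 is + + / ts k, so ts + is a recombinant gamete class with expected frequency r/2 = 0.207/2 = 0.1035.
Expected number = 0.1035 × 632 = 65.41 ≈ 65.

65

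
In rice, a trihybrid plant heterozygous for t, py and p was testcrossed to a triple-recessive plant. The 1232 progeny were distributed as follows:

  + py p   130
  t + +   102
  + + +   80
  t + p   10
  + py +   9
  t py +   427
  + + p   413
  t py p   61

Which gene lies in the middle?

t

The two most frequent reciprocal classes, t py + and + + p, are the parental types, so the F1 was t py + / + + p.
The two rarest classes, + py + and t + p, are the double crossovers. Comparing them with the parentals, only the t allele has switched, so t is the middle locus and the order is p – t – py.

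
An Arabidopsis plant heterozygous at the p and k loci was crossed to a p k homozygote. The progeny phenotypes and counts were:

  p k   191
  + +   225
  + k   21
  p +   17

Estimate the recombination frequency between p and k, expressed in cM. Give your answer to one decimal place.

8.4 cM

The two most frequent classes, + + (225) and p k (191), are the parental types, so the F1 was + + / p k.
The recombinant classes are + k and p +: 21 + 17 = 38.
Recombination frequency = 38/454 = 0.0837 ≈ 8.4%, i.e. 8.4 cM.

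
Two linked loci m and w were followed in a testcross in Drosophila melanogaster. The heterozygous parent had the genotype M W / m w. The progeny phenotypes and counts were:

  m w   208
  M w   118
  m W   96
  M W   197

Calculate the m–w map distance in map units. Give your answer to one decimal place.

The recombinant classes are M w and m W: 118 + 96 = 214.
Recombination frequency = 214/619 = 0.3457 ≈ 34.6%, i.e. 34.6 map units.

34.6 map units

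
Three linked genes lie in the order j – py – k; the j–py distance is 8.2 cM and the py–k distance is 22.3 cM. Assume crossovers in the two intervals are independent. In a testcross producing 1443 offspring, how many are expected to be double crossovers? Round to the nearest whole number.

Map distances give recombination frequencies of 0.082 and 0.223 for the two intervals.
With no interference, expected double-crossover frequency = 0.082 × 0.223 = 0.01829.
Expected number = 0.01829 × 1443 = 26.39 ≈ 26.

26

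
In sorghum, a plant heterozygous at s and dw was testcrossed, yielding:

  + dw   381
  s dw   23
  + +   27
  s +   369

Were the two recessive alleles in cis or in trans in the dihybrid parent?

The two most frequent classes are + dw (381) and s + (369); these are the parental (non-recombinant) types.
So the F1 carried + dw on one chromosome and s + on the other — the recessive alleles are on opposite chromosomes (trans / repulsion).

trans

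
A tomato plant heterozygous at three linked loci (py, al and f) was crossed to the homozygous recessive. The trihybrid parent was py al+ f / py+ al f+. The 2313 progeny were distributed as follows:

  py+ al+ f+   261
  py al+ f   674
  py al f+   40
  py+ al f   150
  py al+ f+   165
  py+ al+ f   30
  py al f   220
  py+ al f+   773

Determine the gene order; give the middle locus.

The two rarest classes, py+ al+ f and py al f+, are the double crossovers. Comparing them with the parentals, only the py allele has switched, so py is the middle locus and the order is f – py – al.

py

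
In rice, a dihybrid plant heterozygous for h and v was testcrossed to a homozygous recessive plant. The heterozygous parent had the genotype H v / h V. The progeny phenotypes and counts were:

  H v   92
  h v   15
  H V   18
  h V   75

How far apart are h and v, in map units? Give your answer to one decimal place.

The recombinant classes are H V and h v: 18 + 15 = 33.
Recombination frequency = 33/200 = 0.1650 ≈ 16.5%, i.e. 16.5 map units.

16.5 map units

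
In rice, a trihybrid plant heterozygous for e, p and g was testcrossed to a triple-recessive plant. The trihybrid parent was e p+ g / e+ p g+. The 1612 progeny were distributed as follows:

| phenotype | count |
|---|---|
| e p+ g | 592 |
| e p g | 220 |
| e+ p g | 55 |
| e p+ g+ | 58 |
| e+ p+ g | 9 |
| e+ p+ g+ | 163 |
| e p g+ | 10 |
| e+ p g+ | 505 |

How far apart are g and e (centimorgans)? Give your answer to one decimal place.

The two rarest classes, e+ p+ g and e p g+, are the double crossovers. Comparing them with the parentals, only the e allele has switched, so e is the middle locus and the order is g – e – p.
Crossovers in the g–e interval produce the single-crossover classes e p+ g+ and e+ p g (58 + 55 = 113) plus the double crossovers (19).
RF(g–e) = (113 + 19) / 1612 = 132/1612 = 0.0819 → 8.2 centimorgans.

8.2 centimorgans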